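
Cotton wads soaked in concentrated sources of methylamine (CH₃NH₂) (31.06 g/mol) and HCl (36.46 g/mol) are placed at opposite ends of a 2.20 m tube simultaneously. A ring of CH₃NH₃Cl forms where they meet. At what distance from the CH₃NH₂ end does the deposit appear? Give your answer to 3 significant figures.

1.14 m

In equal time, each gas travels a distance ∝ its rate ∝ 1/√M, so d_CH₃NH₂/d_HCl = √(M_HCl/M_CH₃NH₂) = √(36.46/31.06) = 1.083.
With d_CH₃NH₂ + d_HCl = 2.20 m, d_HCl = 2.20/(1 + 1.083) = 1.056 m.
d_CH₃NH₂ = 2.20 − 1.056 = 1.14 m.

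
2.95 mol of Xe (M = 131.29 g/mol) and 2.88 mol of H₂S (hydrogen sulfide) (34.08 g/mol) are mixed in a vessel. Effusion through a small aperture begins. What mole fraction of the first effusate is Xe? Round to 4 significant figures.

Rate_i ∝ x_i/√M_i (Graham's law weighted by mole fraction), so the effusate composition follows n_i/√M_i.
Mole fraction of Xe in the effusate = (n_Xe/√M_Xe) / (n_Xe/√M_Xe + n_H₂S/√M_H₂S)
= (2.95/√131.29) / (2.95/√131.29 + 2.88/√34.08) = 0.2575/(0.2575 + 0.4933) = 0.3429.

0.3429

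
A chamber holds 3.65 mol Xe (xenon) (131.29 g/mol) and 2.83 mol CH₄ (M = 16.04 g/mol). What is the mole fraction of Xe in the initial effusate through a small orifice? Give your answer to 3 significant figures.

Effusion rate of each component ∝ n_i/√M_i (partial pressure × 1/√M).
Mole fraction of Xe in the effusate = (n_Xe/√M_Xe) / (n_Xe/√M_Xe + n_CH₄/√M_CH₄)
= (3.65/√131.29) / (3.65/√131.29 + 2.83/√16.04) = 0.3185/(0.3185 + 0.7066) = 0.311.

0.311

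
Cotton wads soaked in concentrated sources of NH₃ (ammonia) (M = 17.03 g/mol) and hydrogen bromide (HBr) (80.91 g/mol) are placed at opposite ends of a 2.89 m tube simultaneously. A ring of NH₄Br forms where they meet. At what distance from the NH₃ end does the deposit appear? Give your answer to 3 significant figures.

1.98 m

Graham's law gives d_NH₃/d_HBr = rate_NH₃/rate_HBr = √(M_HBr/M_NH₃) = √(80.91/17.03) = 2.180.
With d_NH₃ + d_HBr = 2.89 m, d_HBr = 2.89/(1 + 2.180) = 0.9089 m.
d_NH₃ = 2.89 − 0.9089 = 1.98 m.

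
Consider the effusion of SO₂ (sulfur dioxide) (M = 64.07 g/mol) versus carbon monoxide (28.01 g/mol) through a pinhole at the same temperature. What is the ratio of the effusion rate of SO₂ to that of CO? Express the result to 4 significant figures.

From Graham's law, rate_SO₂/rate_CO = √(M_CO/M_SO₂) = √(28.01/64.07) = √0.4372 = 0.6612.

0.6612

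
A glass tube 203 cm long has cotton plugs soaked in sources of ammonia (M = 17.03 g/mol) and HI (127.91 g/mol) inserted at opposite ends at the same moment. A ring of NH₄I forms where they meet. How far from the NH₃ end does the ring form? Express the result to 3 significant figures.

149 cm

In equal time, each gas travels a distance ∝ its rate ∝ 1/√M, so d_NH₃/d_HI = √(M_HI/M_NH₃) = √(127.91/17.03) = 2.741.
With d_NH₃ + d_HI = 203 cm, d_HI = 203/(1 + 2.741) = 54.27 cm.
d_NH₃ = 203 − 54.27 = 149 cm.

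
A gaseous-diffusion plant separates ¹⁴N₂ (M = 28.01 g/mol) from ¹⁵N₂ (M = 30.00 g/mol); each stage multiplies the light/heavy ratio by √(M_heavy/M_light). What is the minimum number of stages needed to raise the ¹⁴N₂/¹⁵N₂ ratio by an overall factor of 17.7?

84

With α = √(30.00/28.01) per stage, ln α = ½ ln(1.07105) = 0.03432.
Need α^N ≥ 17.7 ⇒ N ≥ ln(17.7) / ln α = 2.874 / 0.03432 = 83.73.
So at least 84 stages are needed.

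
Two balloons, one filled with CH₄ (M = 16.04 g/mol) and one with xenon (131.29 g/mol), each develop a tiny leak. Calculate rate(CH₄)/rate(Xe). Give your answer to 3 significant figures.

Using Graham's law: rate_CH₄/rate_Xe = √(M_Xe/M_CH₄) = √(131.29/16.04) = √8.185 = 2.86.

2.86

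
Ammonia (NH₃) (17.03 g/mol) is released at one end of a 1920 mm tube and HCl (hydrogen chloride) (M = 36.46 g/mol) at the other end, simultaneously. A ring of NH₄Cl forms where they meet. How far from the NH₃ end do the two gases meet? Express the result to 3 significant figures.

In equal time, each gas travels a distance ∝ its rate ∝ 1/√M, so d_NH₃/d_HCl = √(M_HCl/M_NH₃) = √(36.46/17.03) = 1.463.
With d_NH₃ + d_HCl = 1920 mm, d_HCl = 1920/(1 + 1.463) = 779.5 mm.
d_NH₃ = 1920 − 779.5 = 1140 mm.

1140 mm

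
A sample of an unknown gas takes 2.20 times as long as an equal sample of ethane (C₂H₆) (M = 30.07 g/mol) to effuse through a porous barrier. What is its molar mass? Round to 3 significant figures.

146 g/mol

Using Graham's law: t_X/t_C₂H₆ = √(M_X/M_C₂H₆).
2.20 = √(M_X/30.07)
M_X = 30.07 × 2.20² = 30.07 × 4.840 = 146 g/mol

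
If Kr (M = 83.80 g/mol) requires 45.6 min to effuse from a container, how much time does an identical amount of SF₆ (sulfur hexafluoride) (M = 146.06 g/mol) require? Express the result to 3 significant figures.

60.2 min

From Graham's law, t_SF₆/t_Kr = √(M_SF₆/M_Kr) = √(146.06/83.80) = √1.743 = 1.320.
So the time for SF₆ is 45.6 × 1.320 = 60.2 min.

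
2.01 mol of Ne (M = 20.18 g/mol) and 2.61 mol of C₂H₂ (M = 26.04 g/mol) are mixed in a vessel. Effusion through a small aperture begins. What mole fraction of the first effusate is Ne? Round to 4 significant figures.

0.4666

Effusion rate of each component ∝ n_i/√M_i (partial pressure × 1/√M).
So x_Ne in the escaping gas = (n_Ne/√M_Ne) / Σ(n_i/√M_i)
= (2.01/√20.18) / (2.01/√20.18 + 2.61/√26.04) = 0.4474/(0.4474 + 0.5115) = 0.4666.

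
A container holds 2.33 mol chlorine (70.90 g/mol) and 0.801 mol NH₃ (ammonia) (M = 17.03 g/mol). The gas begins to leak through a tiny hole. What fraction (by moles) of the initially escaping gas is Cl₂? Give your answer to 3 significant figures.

0.588

Effusion rate of each component ∝ n_i/√M_i (partial pressure × 1/√M).
Mole fraction of Cl₂ in the effusate = (n_Cl₂/√M_Cl₂) / (n_Cl₂/√M_Cl₂ + n_NH₃/√M_NH₃)
= (2.33/√70.90) / (2.33/√70.90 + 0.801/√17.03) = 0.2767/(0.2767 + 0.1941) = 0.588.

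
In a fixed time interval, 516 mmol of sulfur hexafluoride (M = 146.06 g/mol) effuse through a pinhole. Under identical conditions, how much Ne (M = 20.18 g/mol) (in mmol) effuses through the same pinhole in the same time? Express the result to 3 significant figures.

1390 mmol

Since effusion rate ∝ 1/√M, rate_Ne/rate_SF₆ = √(M_SF₆/M_Ne) = √(146.06/20.18) = √7.238 = 2.690.
So the amount for Ne is 516 × 2.690 = 1390 mmol.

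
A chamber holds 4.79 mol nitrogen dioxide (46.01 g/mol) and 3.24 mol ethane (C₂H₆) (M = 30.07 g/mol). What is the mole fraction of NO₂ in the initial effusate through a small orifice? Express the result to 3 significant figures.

Rate_i ∝ x_i/√M_i (Graham's law weighted by mole fraction), so the effusate composition follows n_i/√M_i.
So x_NO₂ in the escaping gas = (n_NO₂/√M_NO₂) / Σ(n_i/√M_i)
= (4.79/√46.01) / (4.79/√46.01 + 3.24/√30.07) = 0.7062/(0.7062 + 0.5909) = 0.544.

0.544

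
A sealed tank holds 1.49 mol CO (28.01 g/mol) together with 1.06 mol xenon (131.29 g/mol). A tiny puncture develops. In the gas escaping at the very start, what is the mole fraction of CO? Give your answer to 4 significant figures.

Rate_i ∝ x_i/√M_i (Graham's law weighted by mole fraction), so the effusate composition follows n_i/√M_i.
Mole fraction of CO in the effusate = (n_CO/√M_CO) / (n_CO/√M_CO + n_Xe/√M_Xe)
= (1.49/√28.01) / (1.49/√28.01 + 1.06/√131.29) = 0.2815/(0.2815 + 0.09251) = 0.7527.

0.7527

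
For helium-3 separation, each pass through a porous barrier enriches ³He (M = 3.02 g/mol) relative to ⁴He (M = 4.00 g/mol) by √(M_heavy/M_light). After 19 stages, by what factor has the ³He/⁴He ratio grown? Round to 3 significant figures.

After 19 stages the ratio has grown by (√(4.00/3.02))^19 = (4.00/3.02)^(19/2).
= 1.32450^(19/2) = 14.4.

14.4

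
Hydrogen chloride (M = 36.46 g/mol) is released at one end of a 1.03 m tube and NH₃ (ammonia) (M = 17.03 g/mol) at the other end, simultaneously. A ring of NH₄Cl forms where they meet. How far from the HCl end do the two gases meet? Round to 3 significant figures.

The fronts meet when d_HCl + d_NH₃ = L with d_HCl/d_NH₃ = √(M_NH₃/M_HCl) (Graham's law). Here √(M_NH₃/M_HCl) = √(17.03/36.46) = 0.6834.
With d_HCl + d_NH₃ = 1.03 m, d_NH₃ = 1.03/(1 + 0.6834) = 0.6118 m.
d_HCl = 1.03 − 0.6118 = 0.418 m.

0.418 m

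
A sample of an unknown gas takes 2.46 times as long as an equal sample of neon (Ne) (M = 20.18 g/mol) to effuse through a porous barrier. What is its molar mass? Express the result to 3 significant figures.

122 g/mol

By Graham's law, t_X/t_Ne = √(M_X/M_Ne).
2.46 = √(M_X/20.18)
M_X = 20.18 × 2.46² = 20.18 × 6.052 = 122 g/mol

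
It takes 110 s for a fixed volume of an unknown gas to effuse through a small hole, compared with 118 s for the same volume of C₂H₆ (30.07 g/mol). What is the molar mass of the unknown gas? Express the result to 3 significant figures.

Graham's law gives t_X/t_C₂H₆ = √(M_X/M_C₂H₆).
110/118 = 0.9322 = √(M_X/30.07)
M_X = 30.07 × 0.9322² = 30.07 × 0.8690 = 26.1 g/mol

26.1 g/mol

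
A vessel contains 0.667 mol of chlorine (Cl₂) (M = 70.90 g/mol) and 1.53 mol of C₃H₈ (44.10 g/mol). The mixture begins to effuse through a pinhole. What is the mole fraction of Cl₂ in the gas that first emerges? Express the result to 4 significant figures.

Each component's effusion rate ∝ (its partial pressure)·(1/√M) ∝ n_i/√M_i.
x_Cl₂(eff) = (n_Cl₂/√M_Cl₂) / (n_Cl₂/√M_Cl₂ + n_C₃H₈/√M_C₃H₈)
= (0.667/√70.90) / (0.667/√70.90 + 1.53/√44.10) = 0.07921/(0.07921 + 0.2304) = 0.2559.

0.2559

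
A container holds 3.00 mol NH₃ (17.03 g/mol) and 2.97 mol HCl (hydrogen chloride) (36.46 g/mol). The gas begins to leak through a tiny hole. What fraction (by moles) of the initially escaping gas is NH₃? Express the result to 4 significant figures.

Effusion rate of each component ∝ n_i/√M_i (partial pressure × 1/√M).
Mole fraction of NH₃ in the effusate = (n_NH₃/√M_NH₃) / (n_NH₃/√M_NH₃ + n_HCl/√M_HCl)
= (3.00/√17.03) / (3.00/√17.03 + 2.97/√36.46) = 0.7270/(0.7270 + 0.4919) = 0.5964.

0.5964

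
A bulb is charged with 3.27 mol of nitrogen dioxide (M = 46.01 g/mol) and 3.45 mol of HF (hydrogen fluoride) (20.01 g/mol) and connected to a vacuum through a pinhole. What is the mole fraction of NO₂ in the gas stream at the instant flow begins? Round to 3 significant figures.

0.385

Rate_i ∝ x_i/√M_i (Graham's law weighted by mole fraction), so the effusate composition follows n_i/√M_i.
So x_NO₂ in the escaping gas = (n_NO₂/√M_NO₂) / Σ(n_i/√M_i)
= (3.27/√46.01) / (3.27/√46.01 + 3.45/√20.01) = 0.4821/(0.4821 + 0.7713) = 0.385.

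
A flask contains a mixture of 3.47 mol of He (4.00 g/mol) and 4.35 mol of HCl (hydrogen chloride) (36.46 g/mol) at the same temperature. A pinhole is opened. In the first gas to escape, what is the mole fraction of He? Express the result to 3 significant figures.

0.707

The effusion rate of species i is ∝ p_i/√M_i ∝ n_i/√M_i.
x_He(eff) = (n_He/√M_He) / (n_He/√M_He + n_HCl/√M_HCl)
= (3.47/√4.00) / (3.47/√4.00 + 4.35/√36.46) = 1.735/(1.735 + 0.7204) = 0.707.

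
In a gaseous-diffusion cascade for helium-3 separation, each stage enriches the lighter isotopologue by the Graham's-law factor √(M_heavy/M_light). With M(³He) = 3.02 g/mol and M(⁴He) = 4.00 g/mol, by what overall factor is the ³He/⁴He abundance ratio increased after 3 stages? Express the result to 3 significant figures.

1.52

Overall factor = α^3 with α = √(4.00/3.02), i.e. (4.00/3.02)^(3/2).
= 1.32450^(3/2) = 1.52.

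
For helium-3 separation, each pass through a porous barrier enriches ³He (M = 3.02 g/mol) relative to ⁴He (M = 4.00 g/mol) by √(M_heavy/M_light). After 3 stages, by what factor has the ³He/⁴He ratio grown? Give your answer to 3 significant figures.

1.52

The single-stage factor is √(M_heavy/M_light), so 3 stages give [√(4.00/3.02)]^3 = (4.00/3.02)^(3/2).
= 1.32450^(3/2) = 1.52.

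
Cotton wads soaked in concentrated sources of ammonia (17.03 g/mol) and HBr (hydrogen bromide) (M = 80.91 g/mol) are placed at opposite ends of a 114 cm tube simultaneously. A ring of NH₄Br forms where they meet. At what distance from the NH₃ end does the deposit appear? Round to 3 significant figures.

78.1 cm

Distances travelled in equal time are proportional to diffusion rates, so d_NH₃/d_HBr = √(M_HBr/M_NH₃) = √(80.91/17.03) = 2.180.
With d_NH₃ + d_HBr = 114 cm, d_HBr = 114/(1 + 2.180) = 35.85 cm.
d_NH₃ = 114 − 35.85 = 78.1 cm.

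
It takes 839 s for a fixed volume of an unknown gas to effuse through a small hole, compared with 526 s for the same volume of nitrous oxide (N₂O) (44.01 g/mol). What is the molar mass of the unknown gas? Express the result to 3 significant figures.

112 g/mol

From Graham's law, t_X/t_N₂O = √(M_X/M_N₂O).
839/526 = 1.595 = √(M_X/44.01)
M_X = 44.01 × 1.595² = 44.01 × 2.544 = 112 g/mol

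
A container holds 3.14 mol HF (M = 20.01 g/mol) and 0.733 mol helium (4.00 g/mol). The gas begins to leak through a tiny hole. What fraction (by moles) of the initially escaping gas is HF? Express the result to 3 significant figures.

0.657

Effusion rate of each component ∝ n_i/√M_i (partial pressure × 1/√M).
Mole fraction of HF in the effusate = (n_HF/√M_HF) / (n_HF/√M_HF + n_He/√M_He)
= (3.14/√20.01) / (3.14/√20.01 + 0.733/√4.00) = 0.7019/(0.7019 + 0.3665) = 0.657.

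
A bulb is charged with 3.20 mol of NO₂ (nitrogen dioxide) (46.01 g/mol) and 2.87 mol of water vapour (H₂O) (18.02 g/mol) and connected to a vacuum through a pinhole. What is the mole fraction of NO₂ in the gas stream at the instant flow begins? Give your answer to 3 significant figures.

Effusion rate of each component ∝ n_i/√M_i (partial pressure × 1/√M).
Mole fraction of NO₂ in the effusate = (n_NO₂/√M_NO₂) / (n_NO₂/√M_NO₂ + n_H₂O/√M_H₂O)
= (3.20/√46.01) / (3.20/√46.01 + 2.87/√18.02) = 0.4718/(0.4718 + 0.6761) = 0.411.

0.411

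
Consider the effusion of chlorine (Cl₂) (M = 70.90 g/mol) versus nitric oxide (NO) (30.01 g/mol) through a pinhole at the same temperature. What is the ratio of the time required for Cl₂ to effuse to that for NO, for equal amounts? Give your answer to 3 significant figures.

Graham's law gives t_Cl₂/t_NO = √(M_Cl₂/M_NO) = √(70.90/30.01) = √2.363 = 1.54.

1.54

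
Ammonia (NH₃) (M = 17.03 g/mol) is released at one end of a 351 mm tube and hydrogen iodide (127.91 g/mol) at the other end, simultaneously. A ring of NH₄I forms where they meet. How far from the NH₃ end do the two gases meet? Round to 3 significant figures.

257 mm

The fronts meet when d_NH₃ + d_HI = L with d_NH₃/d_HI = √(M_HI/M_NH₃) (Graham's law). Here √(M_HI/M_NH₃) = √(127.91/17.03) = 2.741.
With d_NH₃ + d_HI = 351 mm, d_HI = 351/(1 + 2.741) = 93.84 mm.
d_NH₃ = 351 − 93.84 = 257 mm.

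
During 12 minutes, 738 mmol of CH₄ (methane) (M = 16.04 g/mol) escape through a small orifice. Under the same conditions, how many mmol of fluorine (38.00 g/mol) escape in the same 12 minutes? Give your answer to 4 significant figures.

479.5 mmol

Using Graham's law: rate_F₂/rate_CH₄ = √(M_CH₄/M_F₂) = √(16.04/38.00) = √0.4221 = 0.6497.
So the amount for F₂ is 738 × 0.6497 = 479.5 mmol.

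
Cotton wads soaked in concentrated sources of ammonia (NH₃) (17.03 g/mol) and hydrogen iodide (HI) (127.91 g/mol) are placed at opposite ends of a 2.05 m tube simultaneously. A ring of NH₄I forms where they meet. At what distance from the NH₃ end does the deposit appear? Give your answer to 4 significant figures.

Distances travelled in equal time are proportional to diffusion rates, so d_NH₃/d_HI = √(M_HI/M_NH₃) = √(127.91/17.03) = 2.741.
With d_NH₃ + d_HI = 2.05 m, d_HI = 2.05/(1 + 2.741) = 0.5480 m.
d_NH₃ = 2.05 − 0.5480 = 1.502 m.

1.502 m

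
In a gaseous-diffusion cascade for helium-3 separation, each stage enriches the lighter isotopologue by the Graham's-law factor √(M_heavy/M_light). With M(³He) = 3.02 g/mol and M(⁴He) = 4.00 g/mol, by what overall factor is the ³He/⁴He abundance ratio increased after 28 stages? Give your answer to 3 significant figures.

51.1

After 28 stages the ratio has grown by (√(4.00/3.02))^28 = (4.00/3.02)^(28/2).
= 1.32450^14 = 51.1.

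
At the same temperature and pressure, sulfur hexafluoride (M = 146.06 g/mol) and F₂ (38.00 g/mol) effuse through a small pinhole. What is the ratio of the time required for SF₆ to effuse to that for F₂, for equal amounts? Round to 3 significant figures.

Using Graham's law: t_SF₆/t_F₂ = √(M_SF₆/M_F₂) = √(146.06/38.00) = √3.844 = 1.96.

1.96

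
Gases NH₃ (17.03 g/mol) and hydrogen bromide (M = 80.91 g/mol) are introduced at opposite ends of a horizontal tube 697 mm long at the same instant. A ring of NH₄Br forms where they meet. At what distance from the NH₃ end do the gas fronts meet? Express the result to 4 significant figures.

477.8 mm

Distances travelled in equal time are proportional to diffusion rates, so d_NH₃/d_HBr = √(M_HBr/M_NH₃) = √(80.91/17.03) = 2.180.
With d_NH₃ + d_HBr = 697 mm, d_HBr = 697/(1 + 2.180) = 219.2 mm.
d_NH₃ = 697 − 219.2 = 477.8 mm.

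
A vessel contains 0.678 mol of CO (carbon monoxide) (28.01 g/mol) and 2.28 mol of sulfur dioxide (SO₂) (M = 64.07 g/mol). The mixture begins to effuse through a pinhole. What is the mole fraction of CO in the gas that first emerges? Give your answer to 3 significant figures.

0.310

The effusion rate of species i is ∝ p_i/√M_i ∝ n_i/√M_i.
Mole fraction of CO in the effusate = (n_CO/√M_CO) / (n_CO/√M_CO + n_SO₂/√M_SO₂)
= (0.678/√28.01) / (0.678/√28.01 + 2.28/√64.07) = 0.1281/(0.1281 + 0.2848) = 0.310.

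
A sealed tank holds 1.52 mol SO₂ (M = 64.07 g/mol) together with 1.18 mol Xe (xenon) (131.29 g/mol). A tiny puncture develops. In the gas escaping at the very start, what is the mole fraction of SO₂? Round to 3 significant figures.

0.648

The effusion rate of species i is ∝ p_i/√M_i ∝ n_i/√M_i.
Mole fraction of SO₂ in the effusate = (n_SO₂/√M_SO₂) / (n_SO₂/√M_SO₂ + n_Xe/√M_Xe)
= (1.52/√64.07) / (1.52/√64.07 + 1.18/√131.29) = 0.1899/(0.1899 + 0.1030) = 0.648.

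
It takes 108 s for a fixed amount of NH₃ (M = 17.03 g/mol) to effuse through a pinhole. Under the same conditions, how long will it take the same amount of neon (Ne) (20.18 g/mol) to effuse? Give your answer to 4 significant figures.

117.6 s

From Graham's law, t_Ne/t_NH₃ = √(M_Ne/M_NH₃) = √(20.18/17.03) = √1.185 = 1.089.
So the time for Ne is 108 × 1.089 = 117.6 s.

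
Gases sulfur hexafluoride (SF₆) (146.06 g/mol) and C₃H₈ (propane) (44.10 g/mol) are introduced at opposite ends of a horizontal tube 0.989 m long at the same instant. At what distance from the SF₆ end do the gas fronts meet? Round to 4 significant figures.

Graham's law gives d_SF₆/d_C₃H₈ = rate_SF₆/rate_C₃H₈ = √(M_C₃H₈/M_SF₆) = √(44.10/146.06) = 0.5495.
With d_SF₆ + d_C₃H₈ = 0.989 m, d_C₃H₈ = 0.989/(1 + 0.5495) = 0.6383 m.
d_SF₆ = 0.989 − 0.6383 = 0.3507 m.

0.3507 m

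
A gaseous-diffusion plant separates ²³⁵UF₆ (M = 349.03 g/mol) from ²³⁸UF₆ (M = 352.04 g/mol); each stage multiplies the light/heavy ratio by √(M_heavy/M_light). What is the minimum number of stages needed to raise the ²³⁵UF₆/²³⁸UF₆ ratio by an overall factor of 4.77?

Single-stage factor α = √(352.04/349.03), so ln α = ½ ln(1.00862) = 0.004293.
Need α^N ≥ 4.77 ⇒ N ≥ ln(4.77) / ln α = 1.562 / 0.004293 = 363.89.
Minimum whole number of stages: N = 364.

364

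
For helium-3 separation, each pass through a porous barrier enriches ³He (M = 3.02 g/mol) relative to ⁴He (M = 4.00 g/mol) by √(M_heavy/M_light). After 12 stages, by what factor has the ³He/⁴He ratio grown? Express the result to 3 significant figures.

5.40

Each stage multiplies the ratio by α = √(4.00/3.02), so after 12 stages the overall factor is α^12 = (4.00/3.02)^(12/2).
= 1.32450^6 = 5.40.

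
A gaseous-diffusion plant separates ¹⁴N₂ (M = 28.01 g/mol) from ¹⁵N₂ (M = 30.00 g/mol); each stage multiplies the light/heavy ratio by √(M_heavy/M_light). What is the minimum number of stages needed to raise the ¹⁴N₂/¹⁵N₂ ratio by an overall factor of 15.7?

Single-stage factor α = √(30.00/28.01), so ln α = ½ ln(1.07105) = 0.03432.
Need α^N ≥ 15.7 ⇒ N ≥ ln(15.7) / ln α = 2.754 / 0.03432 = 80.24.
Rounding up, N = 81 stages.

81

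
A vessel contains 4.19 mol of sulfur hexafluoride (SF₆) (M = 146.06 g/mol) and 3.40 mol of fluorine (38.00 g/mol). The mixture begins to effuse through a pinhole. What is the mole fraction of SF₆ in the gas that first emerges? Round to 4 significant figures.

0.3860

The effusion rate of species i is ∝ p_i/√M_i ∝ n_i/√M_i.
So x_SF₆ in the escaping gas = (n_SF₆/√M_SF₆) / Σ(n_i/√M_i)
= (4.19/√146.06) / (4.19/√146.06 + 3.40/√38.00) = 0.3467/(0.3467 + 0.5516) = 0.3860.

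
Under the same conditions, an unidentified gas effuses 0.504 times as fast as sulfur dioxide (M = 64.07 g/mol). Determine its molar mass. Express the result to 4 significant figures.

By Graham's law, rate_X/rate_SO₂ = √(M_SO₂/M_X).
0.504 = √(64.07/M_X)
M_X = 64.07 / 0.504² = 64.07 / 0.2540 = 252.2 g/mol

252.2 g/mol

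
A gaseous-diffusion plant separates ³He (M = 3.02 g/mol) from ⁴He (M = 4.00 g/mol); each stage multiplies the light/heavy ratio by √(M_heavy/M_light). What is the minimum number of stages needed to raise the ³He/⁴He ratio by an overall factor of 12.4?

18

Single-stage factor α = √(4.00/3.02), so ln α = ½ ln(1.32450) = 0.1405.
Need α^N ≥ 12.4 ⇒ N ≥ ln(12.4) / ln α = 2.518 / 0.1405 = 17.92.
Rounding up, N = 18 stages.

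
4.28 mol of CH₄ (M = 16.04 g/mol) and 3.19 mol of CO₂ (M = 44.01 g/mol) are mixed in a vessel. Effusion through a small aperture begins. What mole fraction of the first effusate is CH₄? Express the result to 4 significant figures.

0.6897

The effusion rate of species i is ∝ p_i/√M_i ∝ n_i/√M_i.
x_CH₄(eff) = (n_CH₄/√M_CH₄) / (n_CH₄/√M_CH₄ + n_CO₂/√M_CO₂)
= (4.28/√16.04) / (4.28/√16.04 + 3.19/√44.01) = 1.069/(1.069 + 0.4809) = 0.6897.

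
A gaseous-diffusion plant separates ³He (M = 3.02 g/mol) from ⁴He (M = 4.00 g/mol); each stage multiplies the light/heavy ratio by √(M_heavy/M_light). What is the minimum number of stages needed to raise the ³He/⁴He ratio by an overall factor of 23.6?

Single-stage factor α = √(4.00/3.02), so ln α = ½ ln(1.32450) = 0.1405.
Need α^N ≥ 23.6 ⇒ N ≥ ln(23.6) / ln α = 3.161 / 0.1405 = 22.50.
Minimum whole number of stages: N = 23.

23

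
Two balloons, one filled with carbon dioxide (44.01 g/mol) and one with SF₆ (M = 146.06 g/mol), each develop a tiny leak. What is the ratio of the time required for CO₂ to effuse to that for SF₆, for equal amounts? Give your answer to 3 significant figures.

0.549

From Graham's law, t_CO₂/t_SF₆ = √(M_CO₂/M_SF₆) = √(44.01/146.06) = √0.3013 = 0.549.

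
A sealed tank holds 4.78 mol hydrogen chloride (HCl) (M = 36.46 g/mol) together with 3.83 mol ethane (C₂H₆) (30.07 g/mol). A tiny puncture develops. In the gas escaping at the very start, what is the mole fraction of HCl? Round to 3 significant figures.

0.531

Effusion rate of each component ∝ n_i/√M_i (partial pressure × 1/√M).
x_HCl(eff) = (n_HCl/√M_HCl) / (n_HCl/√M_HCl + n_C₂H₆/√M_C₂H₆)
= (4.78/√36.46) / (4.78/√36.46 + 3.83/√30.07) = 0.7916/(0.7916 + 0.6984) = 0.531.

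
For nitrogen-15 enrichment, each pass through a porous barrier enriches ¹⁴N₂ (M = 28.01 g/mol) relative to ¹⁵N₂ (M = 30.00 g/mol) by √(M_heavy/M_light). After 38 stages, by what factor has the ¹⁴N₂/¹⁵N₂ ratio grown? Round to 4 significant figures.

3.684

After 38 stages the ratio has grown by (√(30.00/28.01))^38 = (30.00/28.01)^(38/2).
= 1.07105^19 = 3.684.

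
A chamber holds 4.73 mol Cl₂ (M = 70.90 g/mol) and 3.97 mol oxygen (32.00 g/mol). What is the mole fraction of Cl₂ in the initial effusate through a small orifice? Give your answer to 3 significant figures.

Effusion rate of each component ∝ n_i/√M_i (partial pressure × 1/√M).
So x_Cl₂ in the escaping gas = (n_Cl₂/√M_Cl₂) / Σ(n_i/√M_i)
= (4.73/√70.90) / (4.73/√70.90 + 3.97/√32.00) = 0.5617/(0.5617 + 0.7018) = 0.445.

0.445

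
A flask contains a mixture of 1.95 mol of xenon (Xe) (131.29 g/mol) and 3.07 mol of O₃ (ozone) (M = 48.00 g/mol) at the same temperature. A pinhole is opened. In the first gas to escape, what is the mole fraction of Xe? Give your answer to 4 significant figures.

0.2775

Rate_i ∝ x_i/√M_i (Graham's law weighted by mole fraction), so the effusate composition follows n_i/√M_i.
So x_Xe in the escaping gas = (n_Xe/√M_Xe) / Σ(n_i/√M_i)
= (1.95/√131.29) / (1.95/√131.29 + 3.07/√48.00) = 0.1702/(0.1702 + 0.4431) = 0.2775.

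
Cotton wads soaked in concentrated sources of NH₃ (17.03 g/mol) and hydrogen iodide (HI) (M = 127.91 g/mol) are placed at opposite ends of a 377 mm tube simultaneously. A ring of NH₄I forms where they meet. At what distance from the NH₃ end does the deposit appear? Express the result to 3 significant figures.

Distances travelled in equal time are proportional to diffusion rates, so d_NH₃/d_HI = √(M_HI/M_NH₃) = √(127.91/17.03) = 2.741.
With d_NH₃ + d_HI = 377 mm, d_HI = 377/(1 + 2.741) = 100.8 mm.
d_NH₃ = 377 − 100.8 = 276 mm.

276 mm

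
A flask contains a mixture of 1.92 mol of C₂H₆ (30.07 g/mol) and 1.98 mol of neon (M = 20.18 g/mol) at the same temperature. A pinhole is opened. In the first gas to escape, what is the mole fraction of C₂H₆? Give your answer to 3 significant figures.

0.443

Effusion rate of each component ∝ n_i/√M_i (partial pressure × 1/√M).
x_C₂H₆(eff) = (n_C₂H₆/√M_C₂H₆) / (n_C₂H₆/√M_C₂H₆ + n_Ne/√M_Ne)
= (1.92/√30.07) / (1.92/√30.07 + 1.98/√20.18) = 0.3501/(0.3501 + 0.4408) = 0.443.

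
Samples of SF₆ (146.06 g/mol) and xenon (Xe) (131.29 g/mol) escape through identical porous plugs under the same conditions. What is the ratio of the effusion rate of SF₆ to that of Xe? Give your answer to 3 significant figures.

Using Graham's law: rate_SF₆/rate_Xe = √(M_Xe/M_SF₆) = √(131.29/146.06) = √0.8989 = 0.948.

0.948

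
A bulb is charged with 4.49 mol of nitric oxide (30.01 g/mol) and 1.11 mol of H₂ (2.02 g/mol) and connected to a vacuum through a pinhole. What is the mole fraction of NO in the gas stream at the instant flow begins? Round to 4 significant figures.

Effusion rate of each component ∝ n_i/√M_i (partial pressure × 1/√M).
So x_NO in the escaping gas = (n_NO/√M_NO) / Σ(n_i/√M_i)
= (4.49/√30.01) / (4.49/√30.01 + 1.11/√2.02) = 0.8196/(0.8196 + 0.7810) = 0.5121.

0.5121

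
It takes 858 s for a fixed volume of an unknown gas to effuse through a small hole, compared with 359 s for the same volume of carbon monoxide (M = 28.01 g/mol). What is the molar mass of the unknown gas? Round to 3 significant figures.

By Graham's law, t_X/t_CO = √(M_X/M_CO).
858/359 = 2.390 = √(M_X/28.01)
M_X = 28.01 × 2.390² = 28.01 × 5.712 = 160 g/mol

160 g/mol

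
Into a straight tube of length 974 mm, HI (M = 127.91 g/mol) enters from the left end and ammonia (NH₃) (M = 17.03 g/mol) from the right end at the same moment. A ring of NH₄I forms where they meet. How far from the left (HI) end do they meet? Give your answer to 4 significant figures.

The fronts meet when d_HI + d_NH₃ = L with d_HI/d_NH₃ = √(M_NH₃/M_HI) (Graham's law). Here √(M_NH₃/M_HI) = √(17.03/127.91) = 0.3649.
With d_HI + d_NH₃ = 974 mm, d_NH₃ = 974/(1 + 0.3649) = 713.6 mm.
d_HI = 974 − 713.6 = 260.4 mm.

260.4 mm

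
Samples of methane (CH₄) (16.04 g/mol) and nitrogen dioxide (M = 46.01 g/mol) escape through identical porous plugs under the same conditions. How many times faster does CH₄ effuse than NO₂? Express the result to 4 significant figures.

Since effusion rate ∝ 1/√M, rate_CH₄/rate_NO₂ = √(M_NO₂/M_CH₄) = √(46.01/16.04) = √2.868 = 1.694.

1.694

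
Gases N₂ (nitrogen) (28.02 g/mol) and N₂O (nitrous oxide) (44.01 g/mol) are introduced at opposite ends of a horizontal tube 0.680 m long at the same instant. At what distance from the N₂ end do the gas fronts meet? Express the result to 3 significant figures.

0.378 m

Graham's law gives d_N₂/d_N₂O = rate_N₂/rate_N₂O = √(M_N₂O/M_N₂) = √(44.01/28.02) = 1.253.
With d_N₂ + d_N₂O = 0.680 m, d_N₂O = 0.680/(1 + 1.253) = 0.3018 m.
d_N₂ = 0.680 − 0.3018 = 0.378 m.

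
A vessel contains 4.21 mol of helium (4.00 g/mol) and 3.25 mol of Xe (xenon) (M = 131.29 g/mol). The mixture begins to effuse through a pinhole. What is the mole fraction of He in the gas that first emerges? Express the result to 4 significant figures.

The effusion rate of species i is ∝ p_i/√M_i ∝ n_i/√M_i.
So x_He in the escaping gas = (n_He/√M_He) / Σ(n_i/√M_i)
= (4.21/√4.00) / (4.21/√4.00 + 3.25/√131.29) = 2.105/(2.105 + 0.2836) = 0.8813.

0.8813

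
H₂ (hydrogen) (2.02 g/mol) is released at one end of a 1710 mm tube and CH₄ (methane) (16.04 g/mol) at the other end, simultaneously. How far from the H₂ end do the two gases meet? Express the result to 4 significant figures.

1262 mm

In equal time, each gas travels a distance ∝ its rate ∝ 1/√M, so d_H₂/d_CH₄ = √(M_CH₄/M_H₂) = √(16.04/2.02) = 2.818.
With d_H₂ + d_CH₄ = 1710 mm, d_CH₄ = 1710/(1 + 2.818) = 447.9 mm.
d_H₂ = 1710 − 447.9 = 1262 mm.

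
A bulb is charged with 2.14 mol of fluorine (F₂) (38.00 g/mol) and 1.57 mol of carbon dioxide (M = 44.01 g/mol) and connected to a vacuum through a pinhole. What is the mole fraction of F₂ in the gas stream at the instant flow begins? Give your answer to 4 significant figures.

Rate_i ∝ x_i/√M_i (Graham's law weighted by mole fraction), so the effusate composition follows n_i/√M_i.
x_F₂(eff) = (n_F₂/√M_F₂) / (n_F₂/√M_F₂ + n_CO₂/√M_CO₂)
= (2.14/√38.00) / (2.14/√38.00 + 1.57/√44.01) = 0.3472/(0.3472 + 0.2367) = 0.5946.

0.5946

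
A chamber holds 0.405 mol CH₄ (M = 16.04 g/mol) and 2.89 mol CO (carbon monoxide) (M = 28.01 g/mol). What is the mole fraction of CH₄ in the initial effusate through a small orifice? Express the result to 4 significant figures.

0.1563

Rate_i ∝ x_i/√M_i (Graham's law weighted by mole fraction), so the effusate composition follows n_i/√M_i.
So x_CH₄ in the escaping gas = (n_CH₄/√M_CH₄) / Σ(n_i/√M_i)
= (0.405/√16.04) / (0.405/√16.04 + 2.89/√28.01) = 0.1011/(0.1011 + 0.5461) = 0.1563.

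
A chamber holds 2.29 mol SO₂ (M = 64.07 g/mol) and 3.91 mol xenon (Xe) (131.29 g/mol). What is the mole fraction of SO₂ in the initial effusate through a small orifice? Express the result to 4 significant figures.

Effusion rate of each component ∝ n_i/√M_i (partial pressure × 1/√M).
x_SO₂(eff) = (n_SO₂/√M_SO₂) / (n_SO₂/√M_SO₂ + n_Xe/√M_Xe)
= (2.29/√64.07) / (2.29/√64.07 + 3.91/√131.29) = 0.2861/(0.2861 + 0.3412) = 0.4560.

0.4560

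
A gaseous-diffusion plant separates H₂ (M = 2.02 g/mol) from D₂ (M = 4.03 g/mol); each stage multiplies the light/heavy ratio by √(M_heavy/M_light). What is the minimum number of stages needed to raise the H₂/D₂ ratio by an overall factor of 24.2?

10

Per stage α = (4.03/2.02)^(1/2) = 1.99505^0.5, giving ln α = 0.3453.
Need α^N ≥ 24.2 ⇒ N ≥ ln(24.2) / ln α = 3.186 / 0.3453 = 9.23.
So at least 10 stages are needed.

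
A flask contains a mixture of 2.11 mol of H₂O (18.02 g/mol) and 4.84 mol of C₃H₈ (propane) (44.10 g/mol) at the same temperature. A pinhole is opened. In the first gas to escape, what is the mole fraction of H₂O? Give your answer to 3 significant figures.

0.405

Effusion rate of each component ∝ n_i/√M_i (partial pressure × 1/√M).
Mole fraction of H₂O in the effusate = (n_H₂O/√M_H₂O) / (n_H₂O/√M_H₂O + n_C₃H₈/√M_C₃H₈)
= (2.11/√18.02) / (2.11/√18.02 + 4.84/√44.10) = 0.4971/(0.4971 + 0.7288) = 0.405.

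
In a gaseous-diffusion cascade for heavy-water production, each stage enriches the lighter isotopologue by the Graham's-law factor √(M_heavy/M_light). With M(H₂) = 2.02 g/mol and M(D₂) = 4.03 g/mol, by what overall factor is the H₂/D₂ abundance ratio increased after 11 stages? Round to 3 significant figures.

44.6

The single-stage factor is √(M_heavy/M_light), so 11 stages give [√(4.03/2.02)]^11 = (4.03/2.02)^(11/2).
= 1.99505^(11/2) = 44.6.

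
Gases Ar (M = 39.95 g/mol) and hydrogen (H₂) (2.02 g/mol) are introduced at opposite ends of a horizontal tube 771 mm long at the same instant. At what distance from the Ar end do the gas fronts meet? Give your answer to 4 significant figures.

141.5 mm

In equal time, each gas travels a distance ∝ its rate ∝ 1/√M, so d_Ar/d_H₂ = √(M_H₂/M_Ar) = √(2.02/39.95) = 0.2249.
With d_Ar + d_H₂ = 771 mm, d_H₂ = 771/(1 + 0.2249) = 629.5 mm.
d_Ar = 771 − 629.5 = 141.5 mm.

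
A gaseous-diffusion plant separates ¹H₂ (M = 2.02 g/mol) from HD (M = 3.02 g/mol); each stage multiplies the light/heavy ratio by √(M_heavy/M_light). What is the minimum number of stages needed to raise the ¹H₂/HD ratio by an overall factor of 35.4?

18

Single-stage factor α = √(3.02/2.02), so ln α = ½ ln(1.49505) = 0.2011.
Need α^N ≥ 35.4 ⇒ N ≥ ln(35.4) / ln α = 3.567 / 0.2011 = 17.74.
Minimum whole number of stages: N = 18.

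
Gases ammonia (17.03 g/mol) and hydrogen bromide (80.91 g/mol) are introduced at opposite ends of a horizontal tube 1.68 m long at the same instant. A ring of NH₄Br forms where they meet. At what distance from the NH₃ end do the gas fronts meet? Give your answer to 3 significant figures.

The fronts meet when d_NH₃ + d_HBr = L with d_NH₃/d_HBr = √(M_HBr/M_NH₃) (Graham's law). Here √(M_HBr/M_NH₃) = √(80.91/17.03) = 2.180.
With d_NH₃ + d_HBr = 1.68 m, d_HBr = 1.68/(1 + 2.180) = 0.5284 m.
d_NH₃ = 1.68 − 0.5284 = 1.15 m.

1.15 m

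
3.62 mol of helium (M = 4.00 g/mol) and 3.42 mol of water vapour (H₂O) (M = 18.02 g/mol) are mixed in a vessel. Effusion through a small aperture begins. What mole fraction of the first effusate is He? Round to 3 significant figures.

0.692

Each component's effusion rate ∝ (its partial pressure)·(1/√M) ∝ n_i/√M_i.
So x_He in the escaping gas = (n_He/√M_He) / Σ(n_i/√M_i)
= (3.62/√4.00) / (3.62/√4.00 + 3.42/√18.02) = 1.810/(1.810 + 0.8057) = 0.692.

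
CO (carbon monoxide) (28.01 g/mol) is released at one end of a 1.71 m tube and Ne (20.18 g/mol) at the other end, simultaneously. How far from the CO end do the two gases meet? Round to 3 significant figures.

0.785 m

The fronts meet when d_CO + d_Ne = L with d_CO/d_Ne = √(M_Ne/M_CO) (Graham's law). Here √(M_Ne/M_CO) = √(20.18/28.01) = 0.8488.
With d_CO + d_Ne = 1.71 m, d_Ne = 1.71/(1 + 0.8488) = 0.9249 m.
d_CO = 1.71 − 0.9249 = 0.785 m.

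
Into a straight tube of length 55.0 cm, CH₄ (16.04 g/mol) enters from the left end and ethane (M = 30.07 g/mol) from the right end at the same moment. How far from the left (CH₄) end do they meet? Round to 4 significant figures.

In equal time, each gas travels a distance ∝ its rate ∝ 1/√M, so d_CH₄/d_C₂H₆ = √(M_C₂H₆/M_CH₄) = √(30.07/16.04) = 1.369.
With d_CH₄ + d_C₂H₆ = 55.0 cm, d_C₂H₆ = 55.0/(1 + 1.369) = 23.21 cm.
d_CH₄ = 55.0 − 23.21 = 31.79 cm.

31.79 cm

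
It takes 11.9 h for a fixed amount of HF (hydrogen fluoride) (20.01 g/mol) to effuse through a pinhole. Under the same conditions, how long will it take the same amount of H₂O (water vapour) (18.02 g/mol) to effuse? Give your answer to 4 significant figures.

11.29 h

By Graham's law, t_H₂O/t_HF = √(M_H₂O/M_HF) = √(18.02/20.01) = √0.9005 = 0.9490.
So the time for H₂O is 11.9 × 0.9490 = 11.29 h.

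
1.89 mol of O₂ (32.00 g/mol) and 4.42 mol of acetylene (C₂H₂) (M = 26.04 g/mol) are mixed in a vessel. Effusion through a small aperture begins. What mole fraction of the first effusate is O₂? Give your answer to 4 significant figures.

0.2784

Rate_i ∝ x_i/√M_i (Graham's law weighted by mole fraction), so the effusate composition follows n_i/√M_i.
x_O₂(eff) = (n_O₂/√M_O₂) / (n_O₂/√M_O₂ + n_C₂H₂/√M_C₂H₂)
= (1.89/√32.00) / (1.89/√32.00 + 4.42/√26.04) = 0.3341/(0.3341 + 0.8662) = 0.2784.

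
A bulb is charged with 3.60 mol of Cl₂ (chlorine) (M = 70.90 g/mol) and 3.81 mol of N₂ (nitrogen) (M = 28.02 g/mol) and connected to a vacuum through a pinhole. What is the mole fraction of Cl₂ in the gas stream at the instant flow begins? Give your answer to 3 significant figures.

0.373

Effusion rate of each component ∝ n_i/√M_i (partial pressure × 1/√M).
Mole fraction of Cl₂ in the effusate = (n_Cl₂/√M_Cl₂) / (n_Cl₂/√M_Cl₂ + n_N₂/√M_N₂)
= (3.60/√70.90) / (3.60/√70.90 + 3.81/√28.02) = 0.4275/(0.4275 + 0.7198) = 0.373.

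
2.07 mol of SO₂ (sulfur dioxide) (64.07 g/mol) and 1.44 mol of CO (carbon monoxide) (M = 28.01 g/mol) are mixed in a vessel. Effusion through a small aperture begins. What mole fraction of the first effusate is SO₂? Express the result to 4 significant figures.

0.4873

Effusion rate of each component ∝ n_i/√M_i (partial pressure × 1/√M).
Mole fraction of SO₂ in the effusate = (n_SO₂/√M_SO₂) / (n_SO₂/√M_SO₂ + n_CO/√M_CO)
= (2.07/√64.07) / (2.07/√64.07 + 1.44/√28.01) = 0.2586/(0.2586 + 0.2721) = 0.4873.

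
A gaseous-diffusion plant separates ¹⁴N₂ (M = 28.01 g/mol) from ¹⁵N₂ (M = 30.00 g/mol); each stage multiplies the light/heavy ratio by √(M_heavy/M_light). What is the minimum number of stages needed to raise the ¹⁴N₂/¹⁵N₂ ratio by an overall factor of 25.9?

95

Per stage α = (30.00/28.01)^(1/2) = 1.07105^0.5, giving ln α = 0.03432.
Need α^N ≥ 25.9 ⇒ N ≥ ln(25.9) / ln α = 3.254 / 0.03432 = 94.83.
Minimum whole number of stages: N = 95.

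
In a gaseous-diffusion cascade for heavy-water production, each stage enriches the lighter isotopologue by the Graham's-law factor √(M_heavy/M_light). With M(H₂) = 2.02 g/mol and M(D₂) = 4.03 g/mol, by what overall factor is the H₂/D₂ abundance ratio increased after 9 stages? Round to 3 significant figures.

22.4

Each stage multiplies the ratio by α = √(4.03/2.02), so after 9 stages the overall factor is α^9 = (4.03/2.02)^(9/2).
= 1.99505^(9/2) = 22.4.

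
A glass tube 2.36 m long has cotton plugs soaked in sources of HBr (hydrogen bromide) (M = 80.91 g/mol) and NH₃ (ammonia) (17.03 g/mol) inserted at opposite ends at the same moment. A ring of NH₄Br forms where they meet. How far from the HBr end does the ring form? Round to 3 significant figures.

0.742 m

The fronts meet when d_HBr + d_NH₃ = L with d_HBr/d_NH₃ = √(M_NH₃/M_HBr) (Graham's law). Here √(M_NH₃/M_HBr) = √(17.03/80.91) = 0.4588.
With d_HBr + d_NH₃ = 2.36 m, d_NH₃ = 2.36/(1 + 0.4588) = 1.618 m.
d_HBr = 2.36 − 1.618 = 0.742 m.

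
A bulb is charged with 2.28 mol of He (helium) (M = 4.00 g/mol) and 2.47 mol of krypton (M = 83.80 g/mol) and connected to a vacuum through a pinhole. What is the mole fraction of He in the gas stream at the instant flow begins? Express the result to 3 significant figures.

0.809

Rate_i ∝ x_i/√M_i (Graham's law weighted by mole fraction), so the effusate composition follows n_i/√M_i.
Mole fraction of He in the effusate = (n_He/√M_He) / (n_He/√M_He + n_Kr/√M_Kr)
= (2.28/√4.00) / (2.28/√4.00 + 2.47/√83.80) = 1.140/(1.140 + 0.2698) = 0.809.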